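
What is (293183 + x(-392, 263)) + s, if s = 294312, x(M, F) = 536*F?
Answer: 728463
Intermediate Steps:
(293183 + x(-392, 263)) + s = (293183 + 536*263) + 294312 = (293183 + 140968) + 294312 = 434151 + 294312 = 728463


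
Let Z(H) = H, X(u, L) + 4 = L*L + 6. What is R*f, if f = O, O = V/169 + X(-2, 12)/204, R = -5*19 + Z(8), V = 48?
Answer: -499757/5746 ≈ -86.975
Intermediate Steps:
X(u, L) = 2 + L² (X(u, L) = -4 + (L*L + 6) = -4 + (L² + 6) = -4 + (6 + L²) = 2 + L²)
R = -87 (R = -5*19 + 8 = -95 + 8 = -87)
O = 17233/17238 (O = 48/169 + (2 + 12²)/204 = 48*(1/169) + (2 + 144)*(1/204) = 48/169 + 146*(1/204) = 48/169 + 73/102 = 17233/17238 ≈ 0.99971)
f = 17233/17238 ≈ 0.99971
R*f = -87*17233/17238 = -499757/5746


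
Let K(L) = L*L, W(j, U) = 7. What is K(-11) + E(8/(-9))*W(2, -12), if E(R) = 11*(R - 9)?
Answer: -5764/9 ≈ -640.44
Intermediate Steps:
E(R) = -99 + 11*R (E(R) = 11*(-9 + R) = -99 + 11*R)
K(L) = L²
K(-11) + E(8/(-9))*W(2, -12) = (-11)² + (-99 + 11*(8/(-9)))*7 = 121 + (-99 + 11*(8*(-⅑)))*7 = 121 + (-99 + 11*(-8/9))*7 = 121 + (-99 - 88/9)*7 = 121 - 979/9*7 = 121 - 6853/9 = -5764/9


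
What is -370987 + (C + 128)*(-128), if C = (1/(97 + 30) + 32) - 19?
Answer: -49407573/127 ≈ -3.8904e+5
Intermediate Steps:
C = 1652/127 (C = (1/127 + 32) - 19 = 4065/127 - 19 = 1652/127 ≈ 13.008)
-370987 + (C + 128)*(-128) = -370987 + (1652/127 + 128)*(-128) = -370987 + (17908/127)*(-128) = -370987 - 2292224/127 = -49407573/127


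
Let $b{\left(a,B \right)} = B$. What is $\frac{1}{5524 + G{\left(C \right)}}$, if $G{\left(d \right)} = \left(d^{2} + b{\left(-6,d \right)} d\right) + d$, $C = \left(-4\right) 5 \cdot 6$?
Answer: $\frac{1}{34204} \approx 2.9236 \cdot 10^{-5}$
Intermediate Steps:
$C = -120$ ($C = \left(-20\right) 6 = -120$)
$G{\left(d \right)} = d + 2 d^{2}$ ($G{\left(d \right)} = \left(d^{2} + d d\right) + d = \left(d^{2} + d^{2}\right) + d = 2 d^{2} + d = d + 2 d^{2}$)
$\frac{1}{5524 + G{\left(C \right)}} = \frac{1}{5524 - 120 \left(1 + 2 \left(-120\right)\right)} = \frac{1}{5524 - 120 \left(1 - 240\right)} = \frac{1}{5524 - -28680} = \frac{1}{5524 + 28680} = \frac{1}{34204}$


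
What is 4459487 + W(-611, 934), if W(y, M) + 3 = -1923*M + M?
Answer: 2664336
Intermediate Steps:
W(y, M) = -3 - 1922*M (W(y, M) = -3 + (-1923*M + M) = -3 - 1922*M)
4459487 + W(-611, 934) = 4459487 + (-3 - 1922*934) = 4459487 + (-3 - 1795148) = 4459487 - 1795151 = 2664336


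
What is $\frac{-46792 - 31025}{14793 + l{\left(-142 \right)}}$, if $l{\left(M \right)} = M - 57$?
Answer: $- \frac{77817}{14594} \approx -5.3321$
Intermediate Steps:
$l{\left(M \right)} = -57 + M$
$\frac{-46792 - 31025}{14793 + l{\left(-142 \right)}} = \frac{-46792 - 31025}{14793 - 199} = - \frac{77817}{14793 - 199} = - \frac{77817}{14594}$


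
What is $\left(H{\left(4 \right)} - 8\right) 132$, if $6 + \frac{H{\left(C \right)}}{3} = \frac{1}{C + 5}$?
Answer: $-3388$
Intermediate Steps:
$H{\left(C \right)} = -18 + \frac{3}{5 + C}$ ($H{\left(C \right)} = -18 + \frac{3}{C + 5} = -18 + \frac{3}{5 + C}$)
$\left(H{\left(4 \right)} - 8\right) 132 = \left(\frac{3 \left(-29 - 24\right)}{5 + 4} - 8\right) 132 = \left(\frac{3 \left(-29 - 24\right)}{9} - 8\right) 132 = \left(3 \cdot \frac{1}{9} \left(-53\right) - 8\right) 132 = \left(- \frac{53}{3} - 8\right) 132 = \left(- \frac{77}{3}\right) 132 = -3388$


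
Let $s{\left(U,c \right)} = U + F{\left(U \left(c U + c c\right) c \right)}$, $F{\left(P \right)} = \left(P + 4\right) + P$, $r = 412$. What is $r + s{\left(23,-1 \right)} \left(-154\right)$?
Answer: $-159594$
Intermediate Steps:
$F{\left(P \right)} = 4 + 2 P$ ($F{\left(P \right)} = \left(4 + P\right) + P = 4 + 2 P$)
$s{\left(U,c \right)} = 4 + U + 2 U c \left(c^{2} + U c\right)$ ($s{\left(U,c \right)} = U + \left(4 + 2 U \left(c U + c c\right) c\right) = U + \left(4 + 2 U \left(U c + c^{2}\right) c\right) = U + \left(4 + 2 U \left(c^{2} + U c\right) c\right) = U + \left(4 + 2 U c \left(c^{2} + U c\right)\right) = 4 + U + 2 U c \left(c^{2} + U c\right)$)
$r + s{\left(23,-1 \right)} \left(-154\right) = 412 + \left(4 + 23 + 2 \cdot 23 \left(-1\right)^{2} \left(23 - 1\right)\right) \left(-154\right) = 412 + \left(4 + 23 + 2 \cdot 23 \cdot 1 \cdot 22\right) \left(-154\right) = 412 + \left(4 + 23 + 1012\right) \left(-154\right) = 412 + 1039 \left(-154\right) = 412 - 160006 = -159594$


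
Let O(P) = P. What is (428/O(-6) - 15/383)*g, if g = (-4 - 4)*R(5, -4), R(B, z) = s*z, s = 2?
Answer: -5248448/1149 ≈ -4567.8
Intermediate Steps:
R(B, z) = 2*z
g = 64 (g = (-4 - 4)*(2*(-4)) = -8*(-8) = 64)
(428/O(-6) - 15/383)*g = (428/(-6) - 15/383)*64 = (428*(-⅙) - 15*1/383)*64 = (-214/3 - 15/383)*64 = -82007/1149*64 = -5248448/1149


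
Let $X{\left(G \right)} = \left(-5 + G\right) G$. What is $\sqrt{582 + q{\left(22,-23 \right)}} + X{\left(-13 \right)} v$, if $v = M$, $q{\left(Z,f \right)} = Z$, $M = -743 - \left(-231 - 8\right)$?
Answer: $-117936 + 2 \sqrt{151} \approx -1.1791 \cdot 10^{5}$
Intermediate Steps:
$M = -504$ ($M = -743 - \left(-231 - 8\right) = -743 - -239 = -743 + 239 = -504$)
$X{\left(G \right)} = G \left(-5 + G\right)$
$v = -504$
$\sqrt{582 + q{\left(22,-23 \right)}} + X{\left(-13 \right)} v = \sqrt{582 + 22} + - 13 \left(-5 - 13\right) \left(-504\right) = \sqrt{604} + \left(-13\right) \left(-18\right) \left(-504\right) = 2 \sqrt{151} + 234 \left(-504\right) = 2 \sqrt{151} - 117936 = -117936 + 2 \sqrt{151}$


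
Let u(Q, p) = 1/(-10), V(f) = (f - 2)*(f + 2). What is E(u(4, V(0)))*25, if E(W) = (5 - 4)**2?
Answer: 25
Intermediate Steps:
V(f) = (-2 + f)*(2 + f)
u(Q, p) = -1/10
E(W) = 1 (E(W) = 1**2 = 1)
E(u(4, V(0)))*25 = 1*25 = 25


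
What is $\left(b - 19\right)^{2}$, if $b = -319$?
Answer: $114244$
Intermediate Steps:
$\left(b - 19\right)^{2} = \left(-319 - 19\right)^{2} = \left(-338\right)^{2} = 114244$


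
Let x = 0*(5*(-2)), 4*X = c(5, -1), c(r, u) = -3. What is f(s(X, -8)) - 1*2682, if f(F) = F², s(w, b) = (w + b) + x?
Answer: -41687/16 ≈ -2605.4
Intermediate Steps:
X = -¾ (X = (¼)*(-3) = -¾ ≈ -0.75000)
x = 0 (x = 0*(-10) = 0)
s(w, b) = b + w (s(w, b) = (w + b) + 0 = (b + w) + 0 = b + w)
f(s(X, -8)) - 1*2682 = (-8 - ¾)² - 1*2682 = (-35/4)² - 2682 = 1225/16 - 2682 = -41687/16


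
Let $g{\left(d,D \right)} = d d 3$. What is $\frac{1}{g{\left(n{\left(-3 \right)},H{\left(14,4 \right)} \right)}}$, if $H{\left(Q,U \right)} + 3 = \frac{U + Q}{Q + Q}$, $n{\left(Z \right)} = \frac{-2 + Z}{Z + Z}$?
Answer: $\frac{12}{25} \approx 0.48$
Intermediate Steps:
$n{\left(Z \right)} = \frac{-2 + Z}{2 Z}$
$H{\left(Q,U \right)} = -3 + \frac{Q + U}{2 Q}$ ($H{\left(Q,U \right)} = -3 + \frac{U + Q}{Q + Q} = -3 + \frac{Q + U}{2 Q}$)
$g{\left(d,D \right)} = 3 d^{2}$ ($g{\left(d,D \right)} = d^{2} \cdot 3 = 3 d^{2}$)
$\frac{1}{g{\left(n{\left(-3 \right)},H{\left(14,4 \right)} \right)}} = \frac{1}{3 \left(\frac{-2 - 3}{2 \left(-3\right)}\right)^{2}} = \frac{1}{3 \left(\frac{1}{2} \left(- \frac{1}{3}\right) \left(-5\right)\right)^{2}} = \frac{1}{3 \left(\frac{5}{6}\right)^{2}} = \frac{1}{3 \cdot \frac{25}{36}} = \frac{1}{\frac{25}{12}} = \frac{12}{25}$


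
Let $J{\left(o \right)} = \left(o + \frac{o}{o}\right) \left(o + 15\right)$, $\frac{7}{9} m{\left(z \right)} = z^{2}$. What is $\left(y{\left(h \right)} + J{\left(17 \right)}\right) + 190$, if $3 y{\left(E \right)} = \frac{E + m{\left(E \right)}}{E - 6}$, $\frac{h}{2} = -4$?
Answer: $\frac{112342}{147} \approx 764.23$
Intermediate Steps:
$h = -8$ ($h = 2 \left(-4\right) = -8$)
$m{\left(z \right)} = \frac{9 z^{2}}{7}$
$J{\left(o \right)} = \left(1 + o\right) \left(15 + o\right)$ ($J{\left(o \right)} = \left(o + 1\right) \left(15 + o\right) = \left(1 + o\right) \left(15 + o\right)$)
$y{\left(E \right)} = \frac{E + \frac{9 E^{2}}{7}}{3 \left(-6 + E\right)}$ ($y{\left(E \right)} = \frac{\left(E + \frac{9 E^{2}}{7}\right) \frac{1}{E - 6}}{3} = \frac{\left(E + \frac{9 E^{2}}{7}\right) \frac{1}{-6 + E}}{3} = \frac{\frac{1}{-6 + E} \left(E + \frac{9 E^{2}}{7}\right)}{3} = \frac{E + \frac{9 E^{2}}{7}}{3 \left(-6 + E\right)}$)
$\left(y{\left(h \right)} + J{\left(17 \right)}\right) + 190 = \left(\frac{1}{21} \left(-8\right) \frac{1}{-6 - 8} \left(7 + 9 \left(-8\right)\right) + \left(15 + 17^{2} + 16 \cdot 17\right)\right) + 190 = \left(\frac{1}{21} \left(-8\right) \frac{1}{-14} \left(7 - 72\right) + \left(15 + 289 + 272\right)\right) + 190 = \left(\frac{1}{21} \left(-8\right) \left(- \frac{1}{14}\right) \left(-65\right) + 576\right) + 190 = \left(- \frac{260}{147} + 576\right) + 190 = \frac{84412}{147} + 190 = \frac{112342}{147}$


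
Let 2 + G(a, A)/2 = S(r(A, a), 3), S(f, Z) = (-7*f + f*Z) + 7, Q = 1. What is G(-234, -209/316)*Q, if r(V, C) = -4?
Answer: 42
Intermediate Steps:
S(f, Z) = 7 - 7*f + Z*f (S(f, Z) = (-7*f + Z*f) + 7 = 7 - 7*f + Z*f)
G(a, A) = 42 (G(a, A) = -4 + 2*(7 - 7*(-4) + 3*(-4)) = -4 + 2*(7 + 28 - 12) = -4 + 2*23 = -4 + 46 = 42)
G(-234, -209/316)*Q = 42*1 = 42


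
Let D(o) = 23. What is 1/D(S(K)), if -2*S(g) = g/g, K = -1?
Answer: 1/23 ≈ 0.043478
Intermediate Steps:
S(g) = -½ (S(g) = -g/(2*g) = -½*1 = -½)
1/D(S(K)) = 1/23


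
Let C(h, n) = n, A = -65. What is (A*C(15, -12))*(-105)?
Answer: -81900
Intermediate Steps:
(A*C(15, -12))*(-105) = -65*(-12)*(-105) = 780*(-105) = -81900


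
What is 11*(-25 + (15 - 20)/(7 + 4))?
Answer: -280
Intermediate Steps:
11*(-25 + (15 - 20)/(7 + 4)) = 11*(-25 - 5/11) = 11*(-280/11) = -280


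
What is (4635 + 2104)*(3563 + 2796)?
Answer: 42853301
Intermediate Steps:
(4635 + 2104)*(3563 + 2796) = 6739*6359 = 42853301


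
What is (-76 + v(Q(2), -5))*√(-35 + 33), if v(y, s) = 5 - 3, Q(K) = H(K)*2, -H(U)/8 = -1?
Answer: -74*I*√2 ≈ -104.65*I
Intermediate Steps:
H(U) = 8 (H(U) = -8*(-1) = 8)
Q(K) = 16 (Q(K) = 8*2 = 16)
v(y, s) = 2
(-76 + v(Q(2), -5))*√(-35 + 33) = (-76 + 2)*√(-35 + 33) = -74*I*√2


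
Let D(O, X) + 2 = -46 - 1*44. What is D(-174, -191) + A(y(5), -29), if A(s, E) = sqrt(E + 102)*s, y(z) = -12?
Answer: -92 - 12*sqrt(73) ≈ -194.53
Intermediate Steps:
D(O, X) = -92 (D(O, X) = -2 + (-46 - 1*44) = -2 + (-46 - 44) = -2 - 90 = -92)
A(s, E) = s*sqrt(102 + E) (A(s, E) = sqrt(102 + E)*s = s*sqrt(102 + E))
D(-174, -191) + A(y(5), -29) = -92 - 12*sqrt(102 - 29) = -92 - 12*sqrt(73)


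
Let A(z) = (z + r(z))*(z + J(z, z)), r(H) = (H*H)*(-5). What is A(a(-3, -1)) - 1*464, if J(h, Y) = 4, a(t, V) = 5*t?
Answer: 12076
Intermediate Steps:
r(H) = -5*H**2 (r(H) = H**2*(-5) = -5*H**2)
A(z) = (4 + z)*(z - 5*z**2) (A(z) = (z - 5*z**2)*(z + 4) = (z - 5*z**2)*(4 + z) = (4 + z)*(z - 5*z**2))
A(a(-3, -1)) - 1*464 = (5*(-3))*(4 - 95*(-3) - 5*(5*(-3))**2) - 1*464 = -15*(4 - 19*(-15) - 5*(-15)**2) - 464 = -15*(4 + 285 - 5*225) - 464 = -15*(4 + 285 - 1125) - 464 = -15*(-836) - 464 = 12540 - 464 = 12076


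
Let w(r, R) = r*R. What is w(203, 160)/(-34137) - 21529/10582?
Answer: -1078638833/361237734 ≈ -2.9860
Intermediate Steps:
w(r, R) = R*r
w(203, 160)/(-34137) - 21529/10582 = (160*203)/(-34137) - 21529/10582 = 32480*(-1/34137) - 21529*1/10582 = -32480/34137 - 21529/10582 = -1078638833/361237734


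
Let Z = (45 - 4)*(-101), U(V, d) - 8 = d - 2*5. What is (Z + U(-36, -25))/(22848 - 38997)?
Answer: 4168/16149 ≈ 0.25810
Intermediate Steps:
U(V, d) = -2 + d (U(V, d) = 8 + (d - 2*5) = 8 + (d - 10) = 8 + (-10 + d) = -2 + d)
Z = -4141 (Z = 41*(-101) = -4141)
(Z + U(-36, -25))/(22848 - 38997) = (-4141 + (-2 - 25))/(22848 - 38997) = (-4141 - 27)/(-16149) = -4168*(-1/16149) = 4168/16149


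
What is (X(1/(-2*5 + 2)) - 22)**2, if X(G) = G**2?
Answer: 1979649/4096 ≈ 483.31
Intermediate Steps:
(X(1/(-2*5 + 2)) - 22)**2 = ((1/(-2*5 + 2))**2 - 22)**2 = ((1/(-10 + 2))**2 - 22)**2 = ((1/(-8))**2 - 22)**2 = ((-1/8)**2 - 22)**2 = (1/64 - 22)**2 = (-1407/64)**2 = 1979649/4096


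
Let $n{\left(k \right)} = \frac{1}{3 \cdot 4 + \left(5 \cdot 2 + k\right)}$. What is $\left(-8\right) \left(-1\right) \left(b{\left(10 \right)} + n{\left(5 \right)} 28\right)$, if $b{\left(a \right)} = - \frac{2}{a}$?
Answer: $\frac{904}{135} \approx 6.6963$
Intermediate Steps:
$n{\left(k \right)} = \frac{1}{22 + k}$ ($n{\left(k \right)} = \frac{1}{12 + \left(10 + k\right)} = \frac{1}{22 + k}$)
$\left(-8\right) \left(-1\right) \left(b{\left(10 \right)} + n{\left(5 \right)} 28\right) = \left(-8\right) \left(-1\right) \left(- \frac{2}{10} + \frac{1}{22 + 5} \cdot 28\right) = 8 \left(\left(-2\right) \frac{1}{10} + \frac{1}{27} \cdot 28\right) = 8 \left(- \frac{1}{5} + \frac{1}{27} \cdot 28\right) = 8 \left(- \frac{1}{5} + \frac{28}{27}\right) = 8 \cdot \frac{113}{135} = \frac{904}{135}$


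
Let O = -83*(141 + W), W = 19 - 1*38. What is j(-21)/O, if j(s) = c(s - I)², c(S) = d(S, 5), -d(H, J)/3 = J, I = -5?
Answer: -225/10126 ≈ -0.022220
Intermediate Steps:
d(H, J) = -3*J
W = -19 (W = 19 - 38 = -19)
c(S) = -15 (c(S) = -3*5 = -15)
j(s) = 225 (j(s) = (-15)² = 225)
O = -10126 (O = -83*(141 - 19) = -83*122 = -10126)
j(-21)/O = 225/(-10126) = 225*(-1/10126) = -225/10126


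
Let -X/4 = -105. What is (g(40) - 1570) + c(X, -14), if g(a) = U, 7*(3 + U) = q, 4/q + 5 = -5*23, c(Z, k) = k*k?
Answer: -289171/210 ≈ -1377.0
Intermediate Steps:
X = 420 (X = -4*(-105) = 420)
c(Z, k) = k²
q = -1/30 (q = 4/(-5 - 5*23) = 4/(-5 - 115) = 4/(-120) = 4*(-1/120) = -1/30 ≈ -0.033333)
U = -631/210 (U = -3 + (⅐)*(-1/30) = -3 - 1/210 = -631/210 ≈ -3.0048)
g(a) = -631/210
(g(40) - 1570) + c(X, -14) = (-631/210 - 1570) + (-14)² = -330331/210 + 196 = -289171/210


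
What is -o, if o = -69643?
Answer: 69643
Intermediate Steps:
-o = -1*(-69643) = 69643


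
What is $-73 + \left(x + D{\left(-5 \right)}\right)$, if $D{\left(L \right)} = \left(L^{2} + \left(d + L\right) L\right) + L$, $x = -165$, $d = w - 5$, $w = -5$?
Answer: $-143$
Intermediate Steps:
$d = -10$ ($d = -5 - 5 = -10$)
$D{\left(L \right)} = L + L^{2} + L \left(-10 + L\right)$ ($D{\left(L \right)} = \left(L^{2} + \left(-10 + L\right) L\right) + L = \left(L^{2} + L \left(-10 + L\right)\right) + L = L + L^{2} + L \left(-10 + L\right)$)
$-73 + \left(x + D{\left(-5 \right)}\right) = -73 - \left(165 + 5 \left(-9 + 2 \left(-5\right)\right)\right) = -73 - \left(165 + 5 \left(-9 - 10\right)\right) = -73 - 70 = -143$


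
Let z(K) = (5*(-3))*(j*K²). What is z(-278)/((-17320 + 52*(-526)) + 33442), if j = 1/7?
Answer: 115926/7861 ≈ 14.747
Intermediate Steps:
j = ⅐ ≈ 0.14286
z(K) = -15*K²/7 (z(K) = (5*(-3))*(K²/7) = -15*K²/7)
z(-278)/((-17320 + 52*(-526)) + 33442) = (-15/7*(-278)²)/((-17320 + 52*(-526)) + 33442) = (-15/7*77284)/((-17320 - 27352) + 33442) = -1159260/(7*(-44672 + 33442)) = -1159260/7/(-11230) = -1159260/7*(-1/11230) = 115926/7861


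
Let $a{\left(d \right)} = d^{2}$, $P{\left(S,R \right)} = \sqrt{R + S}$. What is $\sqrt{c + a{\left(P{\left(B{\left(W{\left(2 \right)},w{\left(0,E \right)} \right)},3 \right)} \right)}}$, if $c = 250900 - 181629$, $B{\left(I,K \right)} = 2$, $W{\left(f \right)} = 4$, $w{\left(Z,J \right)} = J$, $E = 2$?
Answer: $2 \sqrt{17319} \approx 263.2$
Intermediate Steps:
$c = 69271$
$\sqrt{c + a{\left(P{\left(B{\left(W{\left(2 \right)},w{\left(0,E \right)} \right)},3 \right)} \right)}} = \sqrt{69271 + \left(\sqrt{3 + 2}\right)^{2}} = \sqrt{69271 + \left(\sqrt{5}\right)^{2}} = \sqrt{69271 + 5} = \sqrt{69276} = 2 \sqrt{17319}$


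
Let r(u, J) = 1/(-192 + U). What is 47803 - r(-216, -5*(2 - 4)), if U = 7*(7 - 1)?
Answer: 7170451/150 ≈ 47803.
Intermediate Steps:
U = 42 (U = 7*6 = 42)
r(u, J) = -1/150 (r(u, J) = 1/(-192 + 42) = 1/(-150) = -1/150)
47803 - r(-216, -5*(2 - 4)) = 47803 - 1*(-1/150) = 47803 + 1/150 = 7170451/150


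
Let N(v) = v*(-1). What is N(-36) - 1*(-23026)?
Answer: 23062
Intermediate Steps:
N(v) = -v
N(-36) - 1*(-23026) = -1*(-36) - 1*(-23026) = 36 + 23026 = 23062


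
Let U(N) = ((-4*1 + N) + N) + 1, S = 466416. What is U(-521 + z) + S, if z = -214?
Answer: 464943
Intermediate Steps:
U(N) = -3 + 2*N (U(N) = ((-4 + N) + N) + 1 = (-4 + 2*N) + 1 = -3 + 2*N)
U(-521 + z) + S = (-3 + 2*(-521 - 214)) + 466416 = (-3 + 2*(-735)) + 466416 = (-3 - 1470) + 466416 = -1473 + 466416 = 464943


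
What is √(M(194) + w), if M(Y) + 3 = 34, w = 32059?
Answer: √32090 ≈ 179.14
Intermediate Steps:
M(Y) = 31 (M(Y) = -3 + 34 = 31)
√(M(194) + w) = √(31 + 32059) = √32090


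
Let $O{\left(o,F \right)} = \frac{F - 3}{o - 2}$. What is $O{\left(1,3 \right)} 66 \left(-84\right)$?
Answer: $0$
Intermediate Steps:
$O{\left(o,F \right)} = \frac{-3 + F}{-2 + o}$
$O{\left(1,3 \right)} 66 \left(-84\right) = \frac{-3 + 3}{-2 + 1} \cdot 66 \left(-84\right) = \frac{1}{-1} \cdot 0 \cdot 66 \left(-84\right) = \left(-1\right) 0 \cdot 66 \left(-84\right) = 0 \cdot 66 \left(-84\right) = 0 \left(-84\right) = 0$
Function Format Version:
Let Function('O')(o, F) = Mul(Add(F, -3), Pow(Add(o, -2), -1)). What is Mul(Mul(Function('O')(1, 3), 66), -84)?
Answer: 0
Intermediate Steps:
Function('O')(o, F) = Mul(Pow(Add(-2, o), -1), Add(-3, F)) (Function('O')(o, F) = Mul(Add(-3, F), Pow(Add(-2, o), -1)) = Mul(Pow(Add(-2, o), -1), Add(-3, F)))
Mul(Mul(Function('O')(1, 3), 66), -84) = Mul(Mul(Mul(Pow(Add(-2, 1), -1), Add(-3, 3)), 66), -84) = Mul(Mul(Mul(Pow(-1, -1), 0), 66), -84) = Mul(Mul(Mul(-1, 0), 66), -84) = Mul(Mul(0, 66), -84) = Mul(0, -84) = 0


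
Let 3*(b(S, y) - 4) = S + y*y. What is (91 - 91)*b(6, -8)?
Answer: 0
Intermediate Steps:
b(S, y) = 4 + S/3 + y²/3 (b(S, y) = 4 + (S + y*y)/3 = 4 + (S + y²)/3 = 4 + (S/3 + y²/3) = 4 + S/3 + y²/3)
(91 - 91)*b(6, -8) = (91 - 91)*(4 + (⅓)*6 + (⅓)*(-8)²) = 0*(4 + 2 + (⅓)*64) = 0*(4 + 2 + 64/3) = 0*(82/3) = 0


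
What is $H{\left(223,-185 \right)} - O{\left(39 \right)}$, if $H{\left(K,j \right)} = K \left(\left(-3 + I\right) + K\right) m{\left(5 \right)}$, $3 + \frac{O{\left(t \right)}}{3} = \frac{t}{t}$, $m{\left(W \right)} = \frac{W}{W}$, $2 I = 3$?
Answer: $\frac{98801}{2} \approx 49401.0$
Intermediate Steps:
$I = \frac{3}{2}$ ($I = \frac{1}{2} \cdot 3 = \frac{3}{2} \approx 1.5$)
$m{\left(W \right)} = 1$
$O{\left(t \right)} = -6$ ($O{\left(t \right)} = -9 + 3 \frac{t}{t} = -9 + 3 \cdot 1 = -9 + 3 = -6$)
$H{\left(K,j \right)} = K \left(- \frac{3}{2} + K\right)$ ($H{\left(K,j \right)} = K \left(\left(-3 + \frac{3}{2}\right) + K\right) 1 = K \left(- \frac{3}{2} + K\right) 1 = K \left(- \frac{3}{2} + K\right)$)
$H{\left(223,-185 \right)} - O{\left(39 \right)} = \frac{1}{2} \cdot 223 \left(-3 + 2 \cdot 223\right) - -6 = \frac{1}{2} \cdot 223 \left(-3 + 446\right) + 6 = \frac{1}{2} \cdot 223 \cdot 443 + 6 = \frac{98789}{2} + 6 = \frac{98801}{2}$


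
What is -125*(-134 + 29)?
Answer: 13125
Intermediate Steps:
-125*(-134 + 29) = -125*(-105) = 13125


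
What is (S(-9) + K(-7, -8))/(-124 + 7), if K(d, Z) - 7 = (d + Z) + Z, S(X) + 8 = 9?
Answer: 5/39 ≈ 0.12821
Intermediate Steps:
S(X) = 1 (S(X) = -8 + 9 = 1)
K(d, Z) = 7 + d + 2*Z (K(d, Z) = 7 + ((d + Z) + Z) = 7 + ((Z + d) + Z) = 7 + (d + 2*Z) = 7 + d + 2*Z)
(S(-9) + K(-7, -8))/(-124 + 7) = (1 + (7 - 7 + 2*(-8)))/(-124 + 7) = (1 + (7 - 7 - 16))/(-117) = (1 - 16)*(-1/117) = -15*(-1/117) = 5/39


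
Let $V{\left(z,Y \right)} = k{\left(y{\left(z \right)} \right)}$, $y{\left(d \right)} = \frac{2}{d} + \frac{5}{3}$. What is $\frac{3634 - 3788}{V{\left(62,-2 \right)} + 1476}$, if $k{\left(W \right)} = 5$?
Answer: $- \frac{154}{1481} \approx -0.10398$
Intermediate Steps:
$y{\left(d \right)} = \frac{5}{3} + \frac{2}{d}$ ($y{\left(d \right)} = \frac{2}{d} + 5 \cdot \frac{1}{3} = \frac{2}{d} + \frac{5}{3} = \frac{5}{3} + \frac{2}{d}$)
$V{\left(z,Y \right)} = 5$
$\frac{3634 - 3788}{V{\left(62,-2 \right)} + 1476} = \frac{3634 - 3788}{5 + 1476} = - \frac{154}{1481}$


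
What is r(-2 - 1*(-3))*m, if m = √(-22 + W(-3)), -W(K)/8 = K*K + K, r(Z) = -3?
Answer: -3*I*√70 ≈ -25.1*I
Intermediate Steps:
W(K) = -8*K - 8*K² (W(K) = -8*(K*K + K) = -8*(K² + K) = -8*(K + K²) = -8*K - 8*K²)
m = I*√70 (m = √(-22 - 8*(-3)*(1 - 3)) = √(-22 - 8*(-3)*(-2)) = √(-22 - 48) = √(-70) = I*√70 ≈ 8.3666*I)
r(-2 - 1*(-3))*m = -3*I*√70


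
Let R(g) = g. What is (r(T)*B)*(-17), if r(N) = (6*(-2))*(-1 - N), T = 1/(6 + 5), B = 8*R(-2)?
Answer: 39168/11 ≈ 3560.7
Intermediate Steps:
B = -16 (B = 8*(-2) = -16)
T = 1/11 ≈ 0.090909
r(N) = 12 + 12*N (r(N) = -12*(-1 - N) = 12 + 12*N)
(r(T)*B)*(-17) = ((12 + 12*(1/11))*(-16))*(-17) = ((12 + 12/11)*(-16))*(-17) = ((144/11)*(-16))*(-17) = -2304/11*(-17) = 39168/11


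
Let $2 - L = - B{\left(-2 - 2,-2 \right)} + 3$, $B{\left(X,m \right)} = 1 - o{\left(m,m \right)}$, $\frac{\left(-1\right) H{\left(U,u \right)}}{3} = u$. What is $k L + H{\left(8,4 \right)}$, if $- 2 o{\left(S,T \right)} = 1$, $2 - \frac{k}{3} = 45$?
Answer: $- \frac{153}{2} \approx -76.5$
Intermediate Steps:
$k = -129$ ($k = 6 - 135 = -129$)
$H{\left(U,u \right)} = - 3 u$
$o{\left(S,T \right)} = - \frac{1}{2}$ ($o{\left(S,T \right)} = \left(- \frac{1}{2}\right) 1 = - \frac{1}{2}$)
$B{\left(X,m \right)} = \frac{3}{2}$ ($B{\left(X,m \right)} = 1 - - \frac{1}{2} = 1 + \frac{1}{2} = \frac{3}{2}$)
$L = \frac{1}{2}$ ($L = 2 - \left(\left(-1\right) \frac{3}{2} + 3\right) = 2 - \left(- \frac{3}{2} + 3\right) = 2 - \frac{3}{2} = \frac{1}{2} \approx 0.5$)
$k L + H{\left(8,4 \right)} = \left(-129\right) \frac{1}{2} - 12 = - \frac{129}{2} - 12 = - \frac{153}{2}$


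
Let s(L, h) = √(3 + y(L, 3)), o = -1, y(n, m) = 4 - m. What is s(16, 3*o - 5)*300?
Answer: 600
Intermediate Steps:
s(L, h) = 2 (s(L, h) = √(3 + (4 - 1*3)) = √(3 + (4 - 3)) = √(3 + 1) = √4 = 2)
s(16, 3*o - 5)*300 = 2*300 = 600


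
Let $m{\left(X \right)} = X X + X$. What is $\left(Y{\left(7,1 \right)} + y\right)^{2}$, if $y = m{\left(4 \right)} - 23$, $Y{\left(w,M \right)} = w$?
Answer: $16$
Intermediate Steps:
$m{\left(X \right)} = X + X^{2}$ ($m{\left(X \right)} = X^{2} + X = X + X^{2}$)
$y = -3$ ($y = 4 \left(1 + 4\right) - 23 = 4 \cdot 5 - 23 = 20 - 23 = -3$)
$\left(Y{\left(7,1 \right)} + y\right)^{2} = \left(7 - 3\right)^{2} = 4^{2} = 16$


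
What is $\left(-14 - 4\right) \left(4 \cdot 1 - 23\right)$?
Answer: $342$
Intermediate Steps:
$\left(-14 - 4\right) \left(4 \cdot 1 - 23\right) = \left(-14 - 4\right) \left(4 - 23\right) = \left(-18\right) \left(-19\right) = 342$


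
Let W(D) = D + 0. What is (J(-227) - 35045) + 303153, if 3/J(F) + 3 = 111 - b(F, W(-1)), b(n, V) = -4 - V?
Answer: 9919997/37 ≈ 2.6811e+5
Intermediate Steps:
W(D) = D
J(F) = 1/37 (J(F) = 3/(-3 + (111 - (-4 - 1*(-1)))) = 3/(-3 + (111 - (-4 + 1))) = 3/(-3 + (111 - 1*(-3))) = 3/(-3 + (111 + 3)) = 3/(-3 + 114) = 3/111 = 3*(1/111) = 1/37)
(J(-227) - 35045) + 303153 = (1/37 - 35045) + 303153 = -1296664/37 + 303153 = 9919997/37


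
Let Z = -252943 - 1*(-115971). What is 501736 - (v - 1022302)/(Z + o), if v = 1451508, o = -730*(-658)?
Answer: 86139828821/171684 ≈ 5.0174e+5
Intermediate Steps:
o = 480340
Z = -136972 (Z = -252943 + 115971 = -136972)
501736 - (v - 1022302)/(Z + o) = 501736 - (1451508 - 1022302)/(-136972 + 480340) = 501736 - 429206/343368 = 501736 - 1*214603/171684 = 501736 - 214603/171684 = 86139828821/171684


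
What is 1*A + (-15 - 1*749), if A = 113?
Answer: -651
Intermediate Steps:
1*A + (-15 - 1*749) = 1*113 + (-15 - 1*749) = 113 + (-15 - 749) = 113 - 764 = -651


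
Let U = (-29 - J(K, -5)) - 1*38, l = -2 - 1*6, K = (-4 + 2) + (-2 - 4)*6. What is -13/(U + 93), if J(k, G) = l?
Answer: -13/34 ≈ -0.38235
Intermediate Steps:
K = -38 (K = -2 - 6*6 = -2 - 36 = -38)
l = -8 (l = -2 - 6 = -8)
J(k, G) = -8
U = -59 (U = (-29 - 1*(-8)) - 1*38 = (-29 + 8) - 38 = -21 - 38 = -59)
-13/(U + 93) = -13/(-59 + 93) = -13/34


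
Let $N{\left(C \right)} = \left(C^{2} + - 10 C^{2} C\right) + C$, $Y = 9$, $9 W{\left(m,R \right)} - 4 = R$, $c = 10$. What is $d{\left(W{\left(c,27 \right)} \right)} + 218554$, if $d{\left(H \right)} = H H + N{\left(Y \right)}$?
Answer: $\frac{17120635}{81} \approx 2.1137 \cdot 10^{5}$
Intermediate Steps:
$W{\left(m,R \right)} = \frac{4}{9} + \frac{R}{9}$
$N{\left(C \right)} = C + C^{2} - 10 C^{3}$ ($N{\left(C \right)} = \left(C^{2} - 10 C^{3}\right) + C = C + C^{2} - 10 C^{3}$)
$d{\left(H \right)} = -7200 + H^{2}$ ($d{\left(H \right)} = H H + 9 \left(1 + 9 - 10 \cdot 9^{2}\right) = H^{2} + 9 \left(1 + 9 - 810\right) = H^{2} + 9 \left(-800\right) = H^{2} - 7200 = -7200 + H^{2}$)
$d{\left(W{\left(c,27 \right)} \right)} + 218554 = \left(-7200 + \left(\frac{4}{9} + \frac{1}{9} \cdot 27\right)^{2}\right) + 218554 = \left(-7200 + \left(\frac{4}{9} + 3\right)^{2}\right) + 218554 = \left(-7200 + \left(\frac{31}{9}\right)^{2}\right) + 218554 = \left(-7200 + \frac{961}{81}\right) + 218554 = - \frac{582239}{81} + 218554 = \frac{17120635}{81}$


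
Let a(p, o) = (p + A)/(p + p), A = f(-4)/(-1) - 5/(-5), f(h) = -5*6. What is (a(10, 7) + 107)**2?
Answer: 4756761/400 ≈ 11892.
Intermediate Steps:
f(h) = -30
A = 31 (A = -30/(-1) - 5/(-5) = -30*(-1) - 5*(-1/5) = 30 + 1 = 31)
a(p, o) = (31 + p)/(2*p) (a(p, o) = (p + 31)/(p + p) = (31 + p)/((2*p)) = (31 + p)*(1/(2*p)) = (31 + p)/(2*p))
(a(10, 7) + 107)**2 = ((1/2)*(31 + 10)/10 + 107)**2 = ((1/2)*(1/10)*41 + 107)**2 = (41/20 + 107)**2 = (2181/20)**2 = 4756761/400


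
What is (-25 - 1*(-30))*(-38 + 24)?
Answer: -70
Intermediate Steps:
(-25 - 1*(-30))*(-38 + 24) = (-25 + 30)*(-14) = 5*(-14) = -70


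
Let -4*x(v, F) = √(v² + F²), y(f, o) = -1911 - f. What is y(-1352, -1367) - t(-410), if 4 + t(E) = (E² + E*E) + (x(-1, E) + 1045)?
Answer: -337800 + √168101/4 ≈ -3.3770e+5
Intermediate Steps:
x(v, F) = -√(F² + v²)/4 (x(v, F) = -√(v² + F²)/4 = -√(F² + v²)/4)
t(E) = 1041 + 2*E² - √(1 + E²)/4 (t(E) = -4 + ((E² + E*E) + (-√(E² + (-1)²)/4 + 1045)) = -4 + ((E² + E²) + (-√(E² + 1)/4 + 1045)) = -4 + (2*E² + (-√(1 + E²)/4 + 1045)) = -4 + (2*E² + (1045 - √(1 + E²)/4)) = -4 + (1045 + 2*E² - √(1 + E²)/4) = 1041 + 2*E² - √(1 + E²)/4)
y(-1352, -1367) - t(-410) = (-1911 - 1*(-1352)) - (1041 + 2*(-410)² - √(1 + (-410)²)/4) = (-1911 + 1352) - (1041 + 2*168100 - √(1 + 168100)/4) = -559 - (1041 + 336200 - √168101/4) = -559 - (337241 - √168101/4) = -559 + (-337241 + √168101/4) = -337800 + √168101/4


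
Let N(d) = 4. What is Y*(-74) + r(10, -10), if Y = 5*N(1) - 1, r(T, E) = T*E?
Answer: -1506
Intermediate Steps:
r(T, E) = E*T
Y = 19 (Y = 5*4 - 1 = 20 - 1 = 19)
Y*(-74) + r(10, -10) = 19*(-74) - 10*10 = -1406 - 100 = -1506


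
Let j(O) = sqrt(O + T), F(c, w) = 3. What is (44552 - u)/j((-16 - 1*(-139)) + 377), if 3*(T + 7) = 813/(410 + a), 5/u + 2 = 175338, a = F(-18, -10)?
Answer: 2603856489*sqrt(21050610)/5957917280 ≈ 2005.2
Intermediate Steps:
a = 3
u = 5/175336 (u = 5/(-2 + 175338) = 5/175336 ≈ 2.8517e-5)
T = -2620/413 (T = -7 + (813/(410 + 3))/3 = -7 + (813/413)/3 = -7 + (813*(1/413))/3 = -7 + (1/3)*(813/413) = -7 + 271/413 = -2620/413 ≈ -6.3438)
j(O) = sqrt(-2620/413 + O) (j(O) = sqrt(O - 2620/413) = sqrt(-2620/413 + O))
(44552 - u)/j((-16 - 1*(-139)) + 377) = (44552 - 1*5/175336)/((sqrt(-1082060 + 170569*((-16 - 1*(-139)) + 377))/413)) = (44552 - 5/175336)/((sqrt(-1082060 + 170569*((-16 + 139) + 377))/413)) = 7811569467/(175336*((sqrt(-1082060 + 170569*(123 + 377))/413))) = 7811569467/(175336*((sqrt(-1082060 + 170569*500)/413))) = 7811569467/(175336*((sqrt(-1082060 + 85284500)/413))) = 7811569467/(175336*((sqrt(84202440)/413))) = 7811569467/(175336*(((2*sqrt(21050610))/413))) = 7811569467/(175336*((2*sqrt(21050610)/413))) = 7811569467*(sqrt(21050610)/101940)/175336 = 2603856489*sqrt(21050610)/5957917280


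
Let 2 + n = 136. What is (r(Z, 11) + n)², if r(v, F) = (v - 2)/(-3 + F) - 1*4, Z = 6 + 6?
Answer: 275625/16 ≈ 17227.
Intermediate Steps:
Z = 12
r(v, F) = -4 + (-2 + v)/(-3 + F) (r(v, F) = (-2 + v)/(-3 + F) - 4 = -4 + (-2 + v)/(-3 + F))
n = 134 (n = -2 + 136 = 134)
(r(Z, 11) + n)² = ((10 + 12 - 4*11)/(-3 + 11) + 134)² = ((10 + 12 - 44)/8 + 134)² = ((⅛)*(-22) + 134)² = (-11/4 + 134)² = (525/4)² = 275625/16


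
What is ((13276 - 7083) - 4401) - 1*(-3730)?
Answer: 5522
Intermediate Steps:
((13276 - 7083) - 4401) - 1*(-3730) = (6193 - 4401) + 3730 = 1792 + 3730 = 5522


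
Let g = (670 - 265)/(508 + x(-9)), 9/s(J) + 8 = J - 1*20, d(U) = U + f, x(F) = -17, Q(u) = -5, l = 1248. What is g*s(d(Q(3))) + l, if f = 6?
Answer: 612633/491 ≈ 1247.7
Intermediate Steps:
d(U) = 6 + U (d(U) = U + 6 = 6 + U)
s(J) = 9/(-28 + J) (s(J) = 9/(-8 + (J - 1*20)) = 9/(-8 + (J - 20)) = 9/(-8 + (-20 + J)) = 9/(-28 + J))
g = 405/491 (g = (670 - 265)/(508 - 17) = 405/491 ≈ 0.82485)
g*s(d(Q(3))) + l = 405*(9/(-28 + (6 - 5)))/491 + 1248 = 405*(9/(-28 + 1))/491 + 1248 = 405*(9/(-27))/491 + 1248 = 405*(9*(-1/27))/491 + 1248 = (405/491)*(-1/3) + 1248 = -135/491 + 1248 = 612633/491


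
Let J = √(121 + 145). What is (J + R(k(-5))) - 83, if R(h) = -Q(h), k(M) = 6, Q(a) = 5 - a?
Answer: -82 + √266 ≈ -65.690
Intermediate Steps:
J = √266 ≈ 16.310
R(h) = -5 + h (R(h) = -(5 - h) = -5 + h)
(J + R(k(-5))) - 83 = (√266 + (-5 + 6)) - 83 = (√266 + 1) - 83 = (1 + √266) - 83 = -82 + √266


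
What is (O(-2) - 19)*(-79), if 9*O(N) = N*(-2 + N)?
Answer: 12877/9 ≈ 1430.8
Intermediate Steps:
O(N) = N*(-2 + N)/9 (O(N) = (N*(-2 + N))/9 = N*(-2 + N)/9)
(O(-2) - 19)*(-79) = ((1/9)*(-2)*(-2 - 2) - 19)*(-79) = ((1/9)*(-2)*(-4) - 19)*(-79) = (8/9 - 19)*(-79) = -163/9*(-79) = 12877/9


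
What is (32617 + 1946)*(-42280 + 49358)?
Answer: 244636914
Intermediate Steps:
(32617 + 1946)*(-42280 + 49358) = 34563*7078 = 244636914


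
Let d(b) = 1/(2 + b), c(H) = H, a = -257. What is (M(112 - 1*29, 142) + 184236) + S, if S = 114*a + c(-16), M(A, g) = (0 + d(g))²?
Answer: 3212462593/20736 ≈ 1.5492e+5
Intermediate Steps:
M(A, g) = (2 + g)⁻² (M(A, g) = (0 + 1/(2 + g))² = (1/(2 + g))² = (2 + g)⁻²)
S = -29314 (S = 114*(-257) - 16 = -29298 - 16 = -29314)
(M(112 - 1*29, 142) + 184236) + S = ((2 + 142)⁻² + 184236) - 29314 = (144⁻² + 184236) - 29314 = (1/20736 + 184236) - 29314 = 3820317697/20736 - 29314 = 3212462593/20736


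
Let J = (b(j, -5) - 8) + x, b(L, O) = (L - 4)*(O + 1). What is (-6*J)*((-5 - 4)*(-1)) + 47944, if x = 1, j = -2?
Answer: 47026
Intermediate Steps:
b(L, O) = (1 + O)*(-4 + L) (b(L, O) = (-4 + L)*(1 + O) = (1 + O)*(-4 + L))
J = 17 (J = ((-4 - 2 - 4*(-5) - 2*(-5)) - 8) + 1 = ((-4 - 2 + 20 + 10) - 8) + 1 = (24 - 8) + 1 = 16 + 1 = 17)
(-6*J)*((-5 - 4)*(-1)) + 47944 = (-6*17)*((-5 - 4)*(-1)) + 47944 = -(-918)*(-1) + 47944 = -102*9 + 47944 = -918 + 47944 = 47026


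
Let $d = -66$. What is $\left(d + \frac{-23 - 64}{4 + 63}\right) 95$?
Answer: $- \frac{428355}{67} \approx -6393.4$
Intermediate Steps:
$\left(d + \frac{-23 - 64}{4 + 63}\right) 95 = \left(-66 + \frac{-23 - 64}{4 + 63}\right) 95 = \left(-66 - \frac{87}{67}\right) 95 = \left(- \frac{4509}{67}\right) 95 = - \frac{428355}{67}$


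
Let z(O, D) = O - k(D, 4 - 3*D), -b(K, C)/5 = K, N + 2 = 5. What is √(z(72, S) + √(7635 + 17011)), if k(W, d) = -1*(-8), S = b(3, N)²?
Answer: √(64 + √24646) ≈ 14.866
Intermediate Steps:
N = 3 (N = -2 + 5 = 3)
b(K, C) = -5*K
S = 225 (S = (-5*3)² = (-15)² = 225)
k(W, d) = 8
z(O, D) = -8 + O (z(O, D) = O - 1*8 = O - 8 = -8 + O)
√(z(72, S) + √(7635 + 17011)) = √((-8 + 72) + √(7635 + 17011)) = √(64 + √24646)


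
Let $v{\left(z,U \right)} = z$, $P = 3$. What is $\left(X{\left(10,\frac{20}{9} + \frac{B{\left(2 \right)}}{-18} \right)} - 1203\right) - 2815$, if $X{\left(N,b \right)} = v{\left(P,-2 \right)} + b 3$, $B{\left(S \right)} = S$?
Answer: $- \frac{12026}{3} \approx -4008.7$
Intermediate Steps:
$X{\left(N,b \right)} = 3 + 3 b$ ($X{\left(N,b \right)} = 3 + b 3 = 3 + 3 b$)
$\left(X{\left(10,\frac{20}{9} + \frac{B{\left(2 \right)}}{-18} \right)} - 1203\right) - 2815 = \left(\left(3 + 3 \left(\frac{20}{9} + \frac{2}{-18}\right)\right) - 1203\right) - 2815 = \left(\left(3 + 3 \left(20 \cdot \frac{1}{9} + 2 \left(- \frac{1}{18}\right)\right)\right) - 1203\right) - 2815 = \left(\left(3 + 3 \left(\frac{20}{9} - \frac{1}{9}\right)\right) - 1203\right) - 2815 = \left(\left(3 + 3 \cdot \frac{19}{9}\right) - 1203\right) - 2815 = \left(\left(3 + \frac{19}{3}\right) - 1203\right) - 2815 = \left(\frac{28}{3} - 1203\right) - 2815 = - \frac{3581}{3} - 2815 = - \frac{12026}{3}$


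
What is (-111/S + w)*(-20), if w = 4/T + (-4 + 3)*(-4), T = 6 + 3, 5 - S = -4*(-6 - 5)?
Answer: -17060/117 ≈ -145.81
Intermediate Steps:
S = -39 (S = 5 - (-4)*(-6 - 5) = 5 - (-4)*(-11) = 5 - 1*44 = 5 - 44 = -39)
T = 9
w = 40/9 (w = 4/9 + (-4 + 3)*(-4) = 4*(⅑) - 1*(-4) = 4/9 + 4 = 40/9 ≈ 4.4444)
(-111/S + w)*(-20) = (-111/(-39) + 40/9)*(-20) = (-111*(-1/39) + 40/9)*(-20) = (37/13 + 40/9)*(-20) = (853/117)*(-20) = -17060/117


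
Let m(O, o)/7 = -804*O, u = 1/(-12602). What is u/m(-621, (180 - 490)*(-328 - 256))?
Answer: -1/44043838776 ≈ -2.2705e-11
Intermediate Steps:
u = -1/12602 ≈ -7.9353e-5
m(O, o) = -5628*O (m(O, o) = 7*(-804*O) = -5628*O)
u/m(-621, (180 - 490)*(-328 - 256)) = -1/(12602*((-5628*(-621)))) = -1/12602/3494988 = -1/12602*1/3494988 = -1/44043838776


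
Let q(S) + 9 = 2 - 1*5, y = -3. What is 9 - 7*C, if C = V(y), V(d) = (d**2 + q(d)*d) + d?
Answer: -285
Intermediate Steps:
q(S) = -12 (q(S) = -9 + (2 - 1*5) = -9 + (2 - 5) = -9 - 3 = -12)
V(d) = d**2 - 11*d (V(d) = (d**2 - 12*d) + d = d**2 - 11*d)
C = 42 (C = -3*(-11 - 3) = -3*(-14) = 42)
9 - 7*C = 9 - 7*42 = 9 - 294 = -285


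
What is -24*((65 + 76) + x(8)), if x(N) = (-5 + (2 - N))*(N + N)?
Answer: 840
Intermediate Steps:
x(N) = 2*N*(-3 - N) (x(N) = (-3 - N)*(2*N) = 2*N*(-3 - N))
-24*((65 + 76) + x(8)) = -24*((65 + 76) - 2*8*(3 + 8)) = -24*(141 - 2*8*11) = -24*(141 - 176) = -24*(-35) = 840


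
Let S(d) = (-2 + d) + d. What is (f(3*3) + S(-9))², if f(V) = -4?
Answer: 576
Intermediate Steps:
S(d) = -2 + 2*d
(f(3*3) + S(-9))² = (-4 + (-2 + 2*(-9)))² = (-4 + (-2 - 18))² = (-4 - 20)² = (-24)² = 576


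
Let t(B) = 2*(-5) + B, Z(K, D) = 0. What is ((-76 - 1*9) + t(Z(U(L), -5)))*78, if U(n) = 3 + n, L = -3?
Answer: -7410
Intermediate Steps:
t(B) = -10 + B
((-76 - 1*9) + t(Z(U(L), -5)))*78 = ((-76 - 1*9) + (-10 + 0))*78 = ((-76 - 9) - 10)*78 = (-85 - 10)*78 = -95*78 = -7410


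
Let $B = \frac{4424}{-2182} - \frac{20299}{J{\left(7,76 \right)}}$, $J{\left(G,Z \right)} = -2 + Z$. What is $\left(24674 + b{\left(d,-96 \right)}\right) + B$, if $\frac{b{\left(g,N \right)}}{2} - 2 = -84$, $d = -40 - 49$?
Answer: $\frac{1956480443}{80734} \approx 24234.0$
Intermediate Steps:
$d = -89$ ($d = -40 - 49 = -89$)
$b{\left(g,N \right)} = -164$ ($b{\left(g,N \right)} = 4 + 2 \left(-84\right) = 4 - 168 = -164$)
$B = - \frac{22309897}{80734}$ ($B = \frac{4424}{-2182} - \frac{20299}{-2 + 76} = 4424 \left(- \frac{1}{2182}\right) - \frac{20299}{74} = - \frac{2212}{1091} - \frac{20299}{74} = - \frac{22309897}{80734} \approx -276.34$)
$\left(24674 + b{\left(d,-96 \right)}\right) + B = \left(24674 - 164\right) - \frac{22309897}{80734} = 24510 - \frac{22309897}{80734} = \frac{1956480443}{80734}$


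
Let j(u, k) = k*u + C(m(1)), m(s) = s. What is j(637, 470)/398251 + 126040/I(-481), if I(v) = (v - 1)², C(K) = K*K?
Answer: 29937817681/23130816331 ≈ 1.2943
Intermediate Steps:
C(K) = K²
j(u, k) = 1 + k*u (j(u, k) = k*u + 1² = k*u + 1 = 1 + k*u)
I(v) = (-1 + v)²
j(637, 470)/398251 + 126040/I(-481) = (1 + 470*637)/398251 + 126040/((-1 - 481)²) = (1 + 299390)*(1/398251) + 126040/((-482)²) = 299391*(1/398251) + 126040/232324 = 299391/398251 + 126040*(1/232324) = 299391/398251 + 31510/58081 = 29937817681/23130816331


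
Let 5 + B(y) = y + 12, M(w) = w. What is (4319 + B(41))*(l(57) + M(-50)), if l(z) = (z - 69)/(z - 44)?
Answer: -2890954/13 ≈ -2.2238e+5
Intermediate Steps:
l(z) = (-69 + z)/(-44 + z)
B(y) = 7 + y (B(y) = -5 + (y + 12) = -5 + (12 + y) = 7 + y)
(4319 + B(41))*(l(57) + M(-50)) = (4319 + (7 + 41))*((-69 + 57)/(-44 + 57) - 50) = (4319 + 48)*(-12/13 - 50) = 4367*((1/13)*(-12) - 50) = 4367*(-12/13 - 50) = 4367*(-662/13) = -2890954/13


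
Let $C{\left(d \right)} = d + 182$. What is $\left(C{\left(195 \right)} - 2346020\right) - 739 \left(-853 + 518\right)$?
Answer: $-2098078$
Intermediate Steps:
$C{\left(d \right)} = 182 + d$
$\left(C{\left(195 \right)} - 2346020\right) - 739 \left(-853 + 518\right) = \left(\left(182 + 195\right) - 2346020\right) - 739 \left(-853 + 518\right) = \left(377 - 2346020\right) - -247565 = -2345643 + 247565 = -2098078$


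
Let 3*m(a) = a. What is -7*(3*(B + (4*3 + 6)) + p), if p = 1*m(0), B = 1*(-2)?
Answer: -336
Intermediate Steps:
B = -2
m(a) = a/3
p = 0 (p = 1*((⅓)*0) = 1*0 = 0)
-7*(3*(B + (4*3 + 6)) + p) = -7*(3*(-2 + (4*3 + 6)) + 0) = -7*(3*(-2 + (12 + 6)) + 0) = -7*(3*(-2 + 18) + 0) = -7*(3*16 + 0) = -7*(48 + 0) = -7*48 = -336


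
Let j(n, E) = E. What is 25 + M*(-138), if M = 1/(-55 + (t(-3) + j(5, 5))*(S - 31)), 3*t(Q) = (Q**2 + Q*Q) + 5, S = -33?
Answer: 65339/2597 ≈ 25.159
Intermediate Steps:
t(Q) = 5/3 + 2*Q**2/3 (t(Q) = ((Q**2 + Q*Q) + 5)/3 = ((Q**2 + Q**2) + 5)/3 = (2*Q**2 + 5)/3 = (5 + 2*Q**2)/3 = 5/3 + 2*Q**2/3)
M = -3/2597 (M = 1/(-55 + ((5/3 + (2/3)*(-3)**2) + 5)*(-33 - 31)) = 1/(-55 + ((5/3 + (2/3)*9) + 5)*(-64)) = 1/(-55 + ((5/3 + 6) + 5)*(-64)) = 1/(-55 + (23/3 + 5)*(-64)) = 1/(-55 + (38/3)*(-64)) = 1/(-55 - 2432/3) = 1/(-2597/3) = -3/2597 ≈ -0.0011552)
25 + M*(-138) = 25 - 3/2597*(-138) = 25 + 414/2597 = 65339/2597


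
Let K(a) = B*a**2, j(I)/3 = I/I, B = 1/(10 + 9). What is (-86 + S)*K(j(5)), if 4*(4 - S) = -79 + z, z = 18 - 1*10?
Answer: -2313/76 ≈ -30.434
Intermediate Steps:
z = 8 (z = 18 - 10 = 8)
B = 1/19 ≈ 0.052632
j(I) = 3 (j(I) = 3*(I/I) = 3*1 = 3)
K(a) = a**2/19
S = 87/4 (S = 4 - (-79 + 8)/4 = 4 - 1/4*(-71) = 4 + 71/4 = 87/4 ≈ 21.750)
(-86 + S)*K(j(5)) = (-86 + 87/4)*((1/19)*3**2) = -257*9/76 = -257/4*9/19 = -2313/76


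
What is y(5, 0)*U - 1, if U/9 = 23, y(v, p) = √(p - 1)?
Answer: -1 + 207*I ≈ -1.0 + 207.0*I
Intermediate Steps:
y(v, p) = √(-1 + p)
U = 207 (U = 9*23 = 207)
y(5, 0)*U - 1 = √(-1 + 0)*207 - 1 = √(-1)*207 - 1 = I*207 - 1 = 207*I - 1 = -1 + 207*I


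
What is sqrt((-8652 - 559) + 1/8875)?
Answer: 2*I*sqrt(7255101630)/1775 ≈ 95.974*I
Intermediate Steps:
sqrt((-8652 - 559) + 1/8875) = sqrt(-9211 + 1/8875) = sqrt(-81747624/8875) = 2*I*sqrt(7255101630)/1775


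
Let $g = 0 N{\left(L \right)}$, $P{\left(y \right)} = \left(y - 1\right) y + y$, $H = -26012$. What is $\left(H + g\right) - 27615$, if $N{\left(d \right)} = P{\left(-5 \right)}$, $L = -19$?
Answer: $-53627$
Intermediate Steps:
$P{\left(y \right)} = y + y \left(-1 + y\right)$ ($P{\left(y \right)} = \left(-1 + y\right) y + y = y \left(-1 + y\right) + y = y + y \left(-1 + y\right)$)
$N{\left(d \right)} = 25$ ($N{\left(d \right)} = \left(-5\right)^{2} = 25$)
$g = 0$ ($g = 0 \cdot 25 = 0$)
$\left(H + g\right) - 27615 = \left(-26012 + 0\right) - 27615 = -26012 - 27615 = -53627$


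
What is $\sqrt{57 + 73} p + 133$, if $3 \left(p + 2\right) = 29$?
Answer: $133 + \frac{23 \sqrt{130}}{3} \approx 220.41$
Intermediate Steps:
$p = \frac{23}{3}$ ($p = -2 + \frac{1}{3} \cdot 29 = -2 + \frac{29}{3} = \frac{23}{3} \approx 7.6667$)
$\sqrt{57 + 73} p + 133 = \sqrt{57 + 73} \cdot \frac{23}{3} + 133 = \sqrt{130} \cdot \frac{23}{3} + 133 = \frac{23 \sqrt{130}}{3} + 133 = 133 + \frac{23 \sqrt{130}}{3}$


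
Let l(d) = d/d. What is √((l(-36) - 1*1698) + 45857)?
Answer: 8*√690 ≈ 210.14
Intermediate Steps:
l(d) = 1
√((l(-36) - 1*1698) + 45857) = √((1 - 1*1698) + 45857) = √((1 - 1698) + 45857) = √(-1697 + 45857) = √44160 = 8*√690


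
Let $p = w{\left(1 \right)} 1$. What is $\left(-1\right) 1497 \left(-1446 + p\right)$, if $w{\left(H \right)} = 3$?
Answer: $2160171$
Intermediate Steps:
$p = 3$ ($p = 3 \cdot 1 = 3$)
$\left(-1\right) 1497 \left(-1446 + p\right) = \left(-1\right) 1497 \left(-1446 + 3\right) = \left(-1497\right) \left(-1443\right) = 2160171$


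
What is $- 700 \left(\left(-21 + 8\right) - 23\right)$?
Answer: $25200$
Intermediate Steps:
$- 700 \left(\left(-21 + 8\right) - 23\right) = - 700 \left(-13 - 23\right) = \left(-700\right) \left(-36\right) = 25200$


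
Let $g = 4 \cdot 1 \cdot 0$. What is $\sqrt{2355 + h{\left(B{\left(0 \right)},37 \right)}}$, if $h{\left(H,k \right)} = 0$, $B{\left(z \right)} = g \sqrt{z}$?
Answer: $\sqrt{2355} \approx 48.528$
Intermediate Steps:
$g = 0$ ($g = 4 \cdot 0 = 0$)
$B{\left(z \right)} = 0$ ($B{\left(z \right)} = 0 \sqrt{z} = 0$)
$\sqrt{2355 + h{\left(B{\left(0 \right)},37 \right)}} = \sqrt{2355 + 0} = \sqrt{2355}$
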